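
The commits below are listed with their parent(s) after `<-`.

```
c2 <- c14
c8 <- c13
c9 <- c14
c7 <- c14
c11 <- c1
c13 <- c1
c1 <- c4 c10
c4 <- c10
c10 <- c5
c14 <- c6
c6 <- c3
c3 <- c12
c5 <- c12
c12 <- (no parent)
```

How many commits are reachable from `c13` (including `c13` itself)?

6

Walking parent pointers from c13: reachable set = {c1, c10, c12, c13, c4, c5}.
That is 6 commits.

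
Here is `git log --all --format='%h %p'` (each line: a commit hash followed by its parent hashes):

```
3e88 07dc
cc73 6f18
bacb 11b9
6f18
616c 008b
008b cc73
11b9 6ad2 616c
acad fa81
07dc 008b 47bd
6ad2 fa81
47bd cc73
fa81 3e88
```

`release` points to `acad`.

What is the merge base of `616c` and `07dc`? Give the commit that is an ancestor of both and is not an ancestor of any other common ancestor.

Ancestors of 616c: {008b, 616c, 6f18, cc73}.
Ancestors of 07dc: {008b, 07dc, 47bd, 6f18, cc73}.
Common ancestors: {008b, 6f18, cc73}.
Among these, 008b is not an ancestor of any other common ancestor — it is the merge base.

008b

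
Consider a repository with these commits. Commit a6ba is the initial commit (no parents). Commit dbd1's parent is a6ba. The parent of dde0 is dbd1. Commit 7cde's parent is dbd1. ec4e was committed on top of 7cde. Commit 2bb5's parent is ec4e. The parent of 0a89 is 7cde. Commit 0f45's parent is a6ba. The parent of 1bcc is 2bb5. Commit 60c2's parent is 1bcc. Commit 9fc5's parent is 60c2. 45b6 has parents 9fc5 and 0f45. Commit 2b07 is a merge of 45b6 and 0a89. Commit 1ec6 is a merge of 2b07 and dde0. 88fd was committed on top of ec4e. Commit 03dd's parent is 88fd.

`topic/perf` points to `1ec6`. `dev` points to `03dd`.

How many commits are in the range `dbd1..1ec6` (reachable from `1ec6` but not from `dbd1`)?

Reachable from 1ec6: {0a89, 0f45, 1bcc, 1ec6, 2b07, 2bb5, 45b6, 60c2, 7cde, 9fc5, a6ba, dbd1, dde0, ec4e}.
Reachable from dbd1: {a6ba, dbd1}.
In 1ec6's history but not dbd1's: {0a89, 0f45, 1bcc, 1ec6, 2b07, 2bb5, 45b6, 60c2, 7cde, 9fc5, dde0, ec4e} — 12 commits.

12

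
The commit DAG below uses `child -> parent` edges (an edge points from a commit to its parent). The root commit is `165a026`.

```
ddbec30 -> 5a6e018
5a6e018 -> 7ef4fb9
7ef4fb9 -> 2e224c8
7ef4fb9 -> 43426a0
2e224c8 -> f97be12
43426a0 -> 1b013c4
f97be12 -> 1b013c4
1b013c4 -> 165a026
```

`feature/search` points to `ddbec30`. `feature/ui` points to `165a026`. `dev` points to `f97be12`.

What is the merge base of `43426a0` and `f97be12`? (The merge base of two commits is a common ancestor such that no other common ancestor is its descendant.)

Ancestors of 43426a0: {165a026, 1b013c4, 43426a0}.
Ancestors of f97be12: {165a026, 1b013c4, f97be12}.
Common ancestors: {165a026, 1b013c4}.
Among these, 1b013c4 is not an ancestor of any other common ancestor — it is the merge base.

1b013c4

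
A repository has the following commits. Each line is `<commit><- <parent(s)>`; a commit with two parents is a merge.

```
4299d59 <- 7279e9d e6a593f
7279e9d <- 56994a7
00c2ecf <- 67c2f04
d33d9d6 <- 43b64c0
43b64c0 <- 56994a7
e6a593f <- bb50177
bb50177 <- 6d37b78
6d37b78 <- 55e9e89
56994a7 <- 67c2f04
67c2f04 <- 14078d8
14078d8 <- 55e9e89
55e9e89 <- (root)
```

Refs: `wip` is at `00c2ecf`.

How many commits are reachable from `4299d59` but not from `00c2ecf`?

6

Reachable from 4299d59: {14078d8, 4299d59, 55e9e89, 56994a7, 67c2f04, 6d37b78, 7279e9d, bb50177, e6a593f}.
Reachable from 00c2ecf: {00c2ecf, 14078d8, 55e9e89, 67c2f04}.
In 4299d59's history but not 00c2ecf's: {4299d59, 56994a7, 6d37b78, 7279e9d, bb50177, e6a593f} — 6 commits.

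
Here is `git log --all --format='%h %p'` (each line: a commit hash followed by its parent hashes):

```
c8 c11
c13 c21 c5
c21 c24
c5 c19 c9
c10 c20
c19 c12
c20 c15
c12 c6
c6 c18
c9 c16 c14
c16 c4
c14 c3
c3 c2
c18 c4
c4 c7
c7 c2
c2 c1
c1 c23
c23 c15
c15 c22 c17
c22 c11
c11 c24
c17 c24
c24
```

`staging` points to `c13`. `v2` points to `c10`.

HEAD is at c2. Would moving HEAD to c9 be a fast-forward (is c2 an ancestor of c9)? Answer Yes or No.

A fast-forward from c2 to c9 is possible iff c2 is an ancestor of c9.
Ancestors of c9: {c1, c11, c14, c15, c16, c17, c2, c22, c23, c24, c3, c4, c7, c9}.
c2 is among them, so fast-forward is possible.

Yes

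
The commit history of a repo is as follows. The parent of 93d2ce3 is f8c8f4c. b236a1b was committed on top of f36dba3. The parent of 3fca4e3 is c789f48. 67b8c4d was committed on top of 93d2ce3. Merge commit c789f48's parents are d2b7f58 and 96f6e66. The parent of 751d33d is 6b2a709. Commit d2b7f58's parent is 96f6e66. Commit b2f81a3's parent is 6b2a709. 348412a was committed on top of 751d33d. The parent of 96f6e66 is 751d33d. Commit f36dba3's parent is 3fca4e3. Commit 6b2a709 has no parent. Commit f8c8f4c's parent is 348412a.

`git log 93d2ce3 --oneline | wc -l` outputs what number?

5

Walking parent pointers from 93d2ce3: reachable set = {348412a, 6b2a709, 751d33d, 93d2ce3, f8c8f4c}.
That is 5 commits.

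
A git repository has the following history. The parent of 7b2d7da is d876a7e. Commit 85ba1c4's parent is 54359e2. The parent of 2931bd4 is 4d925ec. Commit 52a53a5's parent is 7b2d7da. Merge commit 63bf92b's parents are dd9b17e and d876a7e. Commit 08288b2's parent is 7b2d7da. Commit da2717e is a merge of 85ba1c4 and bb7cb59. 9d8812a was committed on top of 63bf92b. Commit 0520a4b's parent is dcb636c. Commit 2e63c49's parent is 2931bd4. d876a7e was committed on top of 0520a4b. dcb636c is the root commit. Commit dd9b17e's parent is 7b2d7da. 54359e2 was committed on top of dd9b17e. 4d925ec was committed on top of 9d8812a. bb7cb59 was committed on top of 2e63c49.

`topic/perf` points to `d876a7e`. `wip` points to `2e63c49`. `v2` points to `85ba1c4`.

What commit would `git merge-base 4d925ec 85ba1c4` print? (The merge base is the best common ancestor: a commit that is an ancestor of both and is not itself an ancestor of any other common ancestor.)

dd9b17e

Ancestors of 4d925ec: {0520a4b, 4d925ec, 63bf92b, 7b2d7da, 9d8812a, d876a7e, dcb636c, dd9b17e}.
Ancestors of 85ba1c4: {0520a4b, 54359e2, 7b2d7da, 85ba1c4, d876a7e, dcb636c, dd9b17e}.
Common ancestors: {0520a4b, 7b2d7da, d876a7e, dcb636c, dd9b17e}.
Among these, dd9b17e is not an ancestor of any other common ancestor — it is the merge base.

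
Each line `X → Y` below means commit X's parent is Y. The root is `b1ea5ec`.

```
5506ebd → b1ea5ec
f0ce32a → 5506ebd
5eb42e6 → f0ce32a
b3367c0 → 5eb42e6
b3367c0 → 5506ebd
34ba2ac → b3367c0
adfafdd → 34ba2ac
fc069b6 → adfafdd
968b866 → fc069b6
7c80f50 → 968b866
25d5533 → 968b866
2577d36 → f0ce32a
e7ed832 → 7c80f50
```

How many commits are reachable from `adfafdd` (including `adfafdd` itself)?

Walking parent pointers from adfafdd: reachable set = {34ba2ac, 5506ebd, 5eb42e6, adfafdd, b1ea5ec, b3367c0, f0ce32a}.
That is 7 commits.

7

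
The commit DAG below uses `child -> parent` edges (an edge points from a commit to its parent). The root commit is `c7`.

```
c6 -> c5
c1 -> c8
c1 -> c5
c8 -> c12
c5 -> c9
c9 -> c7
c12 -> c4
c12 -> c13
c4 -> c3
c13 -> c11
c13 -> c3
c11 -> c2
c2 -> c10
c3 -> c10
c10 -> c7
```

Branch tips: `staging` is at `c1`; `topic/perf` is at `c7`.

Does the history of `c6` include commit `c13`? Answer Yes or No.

Ancestors of c6: {c5, c6, c7, c9}.
c13 is not in that set, so it is not an ancestor of c6.

No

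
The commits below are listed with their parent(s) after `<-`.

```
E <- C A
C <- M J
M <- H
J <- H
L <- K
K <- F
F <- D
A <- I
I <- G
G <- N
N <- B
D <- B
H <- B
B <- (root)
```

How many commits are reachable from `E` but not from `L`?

Reachable from E: {A, B, C, E, G, H, I, J, M, N}.
Reachable from L: {B, D, F, K, L}.
In E's history but not L's: {A, C, E, G, H, I, J, M, N} — 9 commits.

9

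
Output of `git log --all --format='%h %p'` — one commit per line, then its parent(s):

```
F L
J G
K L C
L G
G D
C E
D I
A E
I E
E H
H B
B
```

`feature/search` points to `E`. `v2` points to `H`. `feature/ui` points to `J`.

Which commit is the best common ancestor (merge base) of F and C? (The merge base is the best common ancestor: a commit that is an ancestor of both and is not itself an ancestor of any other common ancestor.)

E

Ancestors of F: {B, D, E, F, G, H, I, L}.
Ancestors of C: {B, C, E, H}.
Common ancestors: {B, E, H}.
Among these, E is not an ancestor of any other common ancestor — it is the merge base.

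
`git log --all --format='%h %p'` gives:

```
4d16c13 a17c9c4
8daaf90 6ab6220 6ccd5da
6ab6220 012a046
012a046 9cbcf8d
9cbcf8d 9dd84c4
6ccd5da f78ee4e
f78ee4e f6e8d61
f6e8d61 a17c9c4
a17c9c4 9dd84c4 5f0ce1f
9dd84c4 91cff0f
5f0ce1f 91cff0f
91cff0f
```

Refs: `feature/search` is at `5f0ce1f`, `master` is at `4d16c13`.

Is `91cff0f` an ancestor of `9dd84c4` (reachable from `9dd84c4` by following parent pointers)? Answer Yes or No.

Ancestors of 9dd84c4 (commits reachable by following parents): {91cff0f, 9dd84c4}.
91cff0f is in that set, so it is an ancestor of 9dd84c4.

Yes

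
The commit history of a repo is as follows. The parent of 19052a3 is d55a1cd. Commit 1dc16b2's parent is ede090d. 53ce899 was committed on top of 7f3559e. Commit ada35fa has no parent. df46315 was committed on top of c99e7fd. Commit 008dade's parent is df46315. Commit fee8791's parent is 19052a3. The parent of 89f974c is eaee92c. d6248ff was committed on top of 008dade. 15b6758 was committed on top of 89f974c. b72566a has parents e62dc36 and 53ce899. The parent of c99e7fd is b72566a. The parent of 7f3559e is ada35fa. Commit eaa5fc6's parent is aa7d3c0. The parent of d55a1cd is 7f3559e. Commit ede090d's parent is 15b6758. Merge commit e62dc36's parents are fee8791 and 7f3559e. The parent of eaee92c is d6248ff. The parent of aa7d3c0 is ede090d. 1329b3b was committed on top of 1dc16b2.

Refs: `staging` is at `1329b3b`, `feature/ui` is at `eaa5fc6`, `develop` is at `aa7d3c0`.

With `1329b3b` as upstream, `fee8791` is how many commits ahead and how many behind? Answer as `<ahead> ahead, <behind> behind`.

Reachable from fee8791: {19052a3, 7f3559e, ada35fa, d55a1cd, fee8791}.
Reachable from 1329b3b: {008dade, 1329b3b, 15b6758, 19052a3, 1dc16b2, 53ce899, 7f3559e, 89f974c, ada35fa, b72566a, c99e7fd, d55a1cd, d6248ff, df46315, e62dc36, eaee92c, ede090d, fee8791}.
Only in fee8791's history (ahead): {} — 0.
Only in 1329b3b's history (behind): {008dade, 1329b3b, 15b6758, 1dc16b2, 53ce899, 89f974c, b72566a, c99e7fd, d6248ff, df46315, e62dc36, eaee92c, ede090d} — 13.

0 ahead, 13 behind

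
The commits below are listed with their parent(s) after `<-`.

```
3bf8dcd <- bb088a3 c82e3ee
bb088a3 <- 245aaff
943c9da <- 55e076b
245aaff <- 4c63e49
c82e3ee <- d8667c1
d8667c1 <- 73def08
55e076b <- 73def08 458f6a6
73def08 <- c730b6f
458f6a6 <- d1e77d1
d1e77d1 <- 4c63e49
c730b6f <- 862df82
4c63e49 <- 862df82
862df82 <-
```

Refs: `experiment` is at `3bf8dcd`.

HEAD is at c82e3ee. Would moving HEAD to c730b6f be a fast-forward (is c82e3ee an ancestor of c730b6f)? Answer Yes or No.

No

A fast-forward from c82e3ee to c730b6f is possible iff c82e3ee is an ancestor of c730b6f.
Ancestors of c730b6f: {862df82, c730b6f}.
c82e3ee is not among them, so fast-forward is not possible.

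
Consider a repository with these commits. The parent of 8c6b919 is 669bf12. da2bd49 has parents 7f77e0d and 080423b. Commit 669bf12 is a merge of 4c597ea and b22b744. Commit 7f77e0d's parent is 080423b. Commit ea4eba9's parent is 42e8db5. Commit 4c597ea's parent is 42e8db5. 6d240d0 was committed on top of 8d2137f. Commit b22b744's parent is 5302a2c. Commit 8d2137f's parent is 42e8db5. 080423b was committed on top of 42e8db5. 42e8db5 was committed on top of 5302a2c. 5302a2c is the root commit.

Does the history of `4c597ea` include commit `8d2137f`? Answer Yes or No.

Ancestors of 4c597ea: {42e8db5, 4c597ea, 5302a2c}.
8d2137f is not in that set, so it is not an ancestor of 4c597ea.

No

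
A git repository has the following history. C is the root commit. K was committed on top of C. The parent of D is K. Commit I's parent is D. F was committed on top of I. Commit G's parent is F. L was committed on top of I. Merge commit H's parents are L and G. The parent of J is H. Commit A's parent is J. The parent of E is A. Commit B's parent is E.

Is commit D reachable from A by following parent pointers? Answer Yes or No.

Ancestors of A (commits reachable by following parents): {A, C, D, F, G, H, I, J, K, L}.
D is in that set, so it is an ancestor of A.

Yes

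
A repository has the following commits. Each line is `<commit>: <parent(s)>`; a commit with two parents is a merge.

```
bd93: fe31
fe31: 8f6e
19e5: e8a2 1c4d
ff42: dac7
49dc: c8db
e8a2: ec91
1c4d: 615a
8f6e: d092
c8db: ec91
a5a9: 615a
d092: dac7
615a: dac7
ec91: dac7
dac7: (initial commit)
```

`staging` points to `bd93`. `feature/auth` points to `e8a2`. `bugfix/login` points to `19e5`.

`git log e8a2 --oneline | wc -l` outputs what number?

Walking parent pointers from e8a2: reachable set = {dac7, e8a2, ec91}.
That is 3 commits.

3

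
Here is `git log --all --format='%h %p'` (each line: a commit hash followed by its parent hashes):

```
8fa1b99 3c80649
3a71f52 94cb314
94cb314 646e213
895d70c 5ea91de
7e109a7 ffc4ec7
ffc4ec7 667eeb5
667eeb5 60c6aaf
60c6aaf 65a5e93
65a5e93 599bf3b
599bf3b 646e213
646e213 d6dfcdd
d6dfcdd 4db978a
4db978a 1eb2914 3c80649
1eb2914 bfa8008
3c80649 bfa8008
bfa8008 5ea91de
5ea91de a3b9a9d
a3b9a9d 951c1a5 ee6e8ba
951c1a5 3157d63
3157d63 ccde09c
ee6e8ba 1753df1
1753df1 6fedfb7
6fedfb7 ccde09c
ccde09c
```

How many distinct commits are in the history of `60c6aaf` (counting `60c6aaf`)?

17

Walking parent pointers from 60c6aaf: reachable set = {1753df1, 1eb2914, 3157d63, 3c80649, 4db978a, 599bf3b, 5ea91de, 60c6aaf, 646e213, 65a5e93, 6fedfb7, 951c1a5, a3b9a9d, bfa8008, ccde09c, d6dfcdd, ee6e8ba}.
That is 17 commits.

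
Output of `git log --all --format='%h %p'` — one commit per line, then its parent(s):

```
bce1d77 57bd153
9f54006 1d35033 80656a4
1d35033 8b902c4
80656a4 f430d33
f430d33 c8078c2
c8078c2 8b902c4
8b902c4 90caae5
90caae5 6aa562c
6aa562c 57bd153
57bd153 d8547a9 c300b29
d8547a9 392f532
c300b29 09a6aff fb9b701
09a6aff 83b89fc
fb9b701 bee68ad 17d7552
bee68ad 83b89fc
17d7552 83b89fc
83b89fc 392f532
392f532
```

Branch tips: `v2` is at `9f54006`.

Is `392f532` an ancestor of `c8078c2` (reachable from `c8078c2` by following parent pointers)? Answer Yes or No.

Ancestors of c8078c2 (commits reachable by following parents): {09a6aff, 17d7552, 392f532, 57bd153, 6aa562c, 83b89fc, 8b902c4, 90caae5, bee68ad, c300b29, c8078c2, d8547a9, fb9b701}.
392f532 is in that set, so it is an ancestor of c8078c2.

Yes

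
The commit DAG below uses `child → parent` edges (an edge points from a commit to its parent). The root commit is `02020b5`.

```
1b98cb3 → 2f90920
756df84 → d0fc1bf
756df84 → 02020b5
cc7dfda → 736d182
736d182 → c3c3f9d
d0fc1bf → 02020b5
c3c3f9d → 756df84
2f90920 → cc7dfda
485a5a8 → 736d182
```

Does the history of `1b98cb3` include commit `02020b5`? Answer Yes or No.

Yes

Ancestors of 1b98cb3 (commits reachable by following parents): {02020b5, 1b98cb3, 2f90920, 736d182, 756df84, c3c3f9d, cc7dfda, d0fc1bf}.
02020b5 is in that set, so it is an ancestor of 1b98cb3.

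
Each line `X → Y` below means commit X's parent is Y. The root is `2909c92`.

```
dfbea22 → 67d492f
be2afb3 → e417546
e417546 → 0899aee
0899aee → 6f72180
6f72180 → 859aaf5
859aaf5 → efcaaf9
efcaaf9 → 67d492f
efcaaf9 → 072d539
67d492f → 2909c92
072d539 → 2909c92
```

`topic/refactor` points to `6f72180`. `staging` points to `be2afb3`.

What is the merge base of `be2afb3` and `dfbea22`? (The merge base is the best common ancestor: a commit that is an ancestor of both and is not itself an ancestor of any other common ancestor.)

67d492f

Ancestors of be2afb3: {072d539, 0899aee, 2909c92, 67d492f, 6f72180, 859aaf5, be2afb3, e417546, efcaaf9}.
Ancestors of dfbea22: {2909c92, 67d492f, dfbea22}.
Common ancestors: {2909c92, 67d492f}.
Among these, 67d492f is not an ancestor of any other common ancestor — it is the merge base.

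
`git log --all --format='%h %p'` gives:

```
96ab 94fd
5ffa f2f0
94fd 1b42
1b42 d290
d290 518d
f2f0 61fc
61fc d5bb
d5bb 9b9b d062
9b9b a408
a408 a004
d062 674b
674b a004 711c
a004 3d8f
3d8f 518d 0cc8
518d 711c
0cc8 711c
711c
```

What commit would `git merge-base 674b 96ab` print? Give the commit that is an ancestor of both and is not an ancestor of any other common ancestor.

Ancestors of 674b: {0cc8, 3d8f, 518d, 674b, 711c, a004}.
Ancestors of 96ab: {1b42, 518d, 711c, 94fd, 96ab, d290}.
Common ancestors: {518d, 711c}.
Among these, 518d is not an ancestor of any other common ancestor — it is the merge base.

518d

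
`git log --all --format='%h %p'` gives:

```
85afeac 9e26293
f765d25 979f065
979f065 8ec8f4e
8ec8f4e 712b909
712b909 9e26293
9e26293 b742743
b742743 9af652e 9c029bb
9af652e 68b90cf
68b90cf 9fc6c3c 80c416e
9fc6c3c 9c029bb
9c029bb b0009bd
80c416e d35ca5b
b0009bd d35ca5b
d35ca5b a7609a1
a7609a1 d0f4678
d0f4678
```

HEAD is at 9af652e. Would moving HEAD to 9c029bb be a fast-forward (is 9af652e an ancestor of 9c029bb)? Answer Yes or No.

A fast-forward from 9af652e to 9c029bb is possible iff 9af652e is an ancestor of 9c029bb.
Ancestors of 9c029bb: {9c029bb, a7609a1, b0009bd, d0f4678, d35ca5b}.
9af652e is not among them, so fast-forward is not possible.

No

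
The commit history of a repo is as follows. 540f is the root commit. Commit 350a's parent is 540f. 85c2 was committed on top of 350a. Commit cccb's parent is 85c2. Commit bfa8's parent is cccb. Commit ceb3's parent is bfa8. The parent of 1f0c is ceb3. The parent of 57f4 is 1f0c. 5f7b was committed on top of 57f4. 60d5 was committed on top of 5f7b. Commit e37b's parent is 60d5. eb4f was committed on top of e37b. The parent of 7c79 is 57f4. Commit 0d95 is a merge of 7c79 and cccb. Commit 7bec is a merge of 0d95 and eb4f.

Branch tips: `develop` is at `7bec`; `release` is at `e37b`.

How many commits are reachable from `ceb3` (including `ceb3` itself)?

Walking parent pointers from ceb3: reachable set = {350a, 540f, 85c2, bfa8, cccb, ceb3}.
That is 6 commits.

6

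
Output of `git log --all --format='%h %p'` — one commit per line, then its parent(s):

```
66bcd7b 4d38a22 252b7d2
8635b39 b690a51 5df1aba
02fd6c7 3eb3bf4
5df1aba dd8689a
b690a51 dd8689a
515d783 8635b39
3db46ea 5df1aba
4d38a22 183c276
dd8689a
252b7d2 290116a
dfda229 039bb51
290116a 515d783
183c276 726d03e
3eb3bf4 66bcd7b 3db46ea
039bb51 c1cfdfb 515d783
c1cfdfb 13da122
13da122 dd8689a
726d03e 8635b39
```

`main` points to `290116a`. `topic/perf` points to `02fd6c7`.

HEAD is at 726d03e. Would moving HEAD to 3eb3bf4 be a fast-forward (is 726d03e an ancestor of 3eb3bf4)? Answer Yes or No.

A fast-forward from 726d03e to 3eb3bf4 is possible iff 726d03e is an ancestor of 3eb3bf4.
Ancestors of 3eb3bf4: {183c276, 252b7d2, 290116a, 3db46ea, 3eb3bf4, 4d38a22, 515d783, 5df1aba, 66bcd7b, 726d03e, 8635b39, b690a51, dd8689a}.
726d03e is among them, so fast-forward is possible.

Yes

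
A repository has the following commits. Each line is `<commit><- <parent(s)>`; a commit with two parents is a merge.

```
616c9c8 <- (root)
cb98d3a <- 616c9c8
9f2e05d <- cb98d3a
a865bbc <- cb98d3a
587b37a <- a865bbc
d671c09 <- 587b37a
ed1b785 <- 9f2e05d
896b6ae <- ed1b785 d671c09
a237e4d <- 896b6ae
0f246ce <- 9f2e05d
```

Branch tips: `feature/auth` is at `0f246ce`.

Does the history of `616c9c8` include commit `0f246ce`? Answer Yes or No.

No

Ancestors of 616c9c8: {616c9c8}.
0f246ce is not in that set, so it is not an ancestor of 616c9c8.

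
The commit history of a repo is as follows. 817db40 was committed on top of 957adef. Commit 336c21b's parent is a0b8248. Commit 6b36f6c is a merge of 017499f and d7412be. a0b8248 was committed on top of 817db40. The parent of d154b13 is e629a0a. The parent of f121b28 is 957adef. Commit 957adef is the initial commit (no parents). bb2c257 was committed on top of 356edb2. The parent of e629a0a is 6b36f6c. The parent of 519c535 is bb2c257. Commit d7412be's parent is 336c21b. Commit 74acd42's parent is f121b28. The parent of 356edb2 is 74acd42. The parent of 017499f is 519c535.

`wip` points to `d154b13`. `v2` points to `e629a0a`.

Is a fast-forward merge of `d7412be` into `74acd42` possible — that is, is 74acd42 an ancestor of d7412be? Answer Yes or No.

A fast-forward from 74acd42 to d7412be is possible iff 74acd42 is an ancestor of d7412be.
Ancestors of d7412be: {336c21b, 817db40, 957adef, a0b8248, d7412be}.
74acd42 is not among them, so fast-forward is not possible.

No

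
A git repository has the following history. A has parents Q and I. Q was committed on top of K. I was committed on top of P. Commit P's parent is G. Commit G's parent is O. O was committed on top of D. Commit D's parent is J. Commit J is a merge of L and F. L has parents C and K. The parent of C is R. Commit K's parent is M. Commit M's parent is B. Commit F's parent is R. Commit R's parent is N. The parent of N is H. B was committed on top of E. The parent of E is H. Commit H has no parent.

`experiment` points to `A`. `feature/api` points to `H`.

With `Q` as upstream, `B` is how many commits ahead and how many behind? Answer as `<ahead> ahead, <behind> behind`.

0 ahead, 3 behind

Reachable from B: {B, E, H}.
Reachable from Q: {B, E, H, K, M, Q}.
Only in B's history (ahead): {} — 0.
Only in Q's history (behind): {K, M, Q} — 3.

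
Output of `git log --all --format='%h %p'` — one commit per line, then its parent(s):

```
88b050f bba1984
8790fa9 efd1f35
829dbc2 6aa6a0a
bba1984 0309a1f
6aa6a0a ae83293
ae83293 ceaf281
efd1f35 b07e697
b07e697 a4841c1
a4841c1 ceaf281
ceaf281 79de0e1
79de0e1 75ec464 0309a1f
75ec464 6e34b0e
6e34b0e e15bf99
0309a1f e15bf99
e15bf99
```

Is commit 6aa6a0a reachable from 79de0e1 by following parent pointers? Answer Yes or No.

Ancestors of 79de0e1: {0309a1f, 6e34b0e, 75ec464, 79de0e1, e15bf99}.
6aa6a0a is not in that set, so it is not an ancestor of 79de0e1.

No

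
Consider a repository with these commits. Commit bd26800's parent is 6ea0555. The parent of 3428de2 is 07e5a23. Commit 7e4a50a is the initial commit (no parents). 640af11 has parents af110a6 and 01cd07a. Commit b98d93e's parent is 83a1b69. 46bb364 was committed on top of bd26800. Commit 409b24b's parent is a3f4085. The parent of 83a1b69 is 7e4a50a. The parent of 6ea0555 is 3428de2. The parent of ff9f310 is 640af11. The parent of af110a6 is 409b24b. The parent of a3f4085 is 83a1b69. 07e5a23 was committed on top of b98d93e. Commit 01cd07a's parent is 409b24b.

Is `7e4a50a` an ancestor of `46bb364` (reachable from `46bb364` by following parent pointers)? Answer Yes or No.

Ancestors of 46bb364 (commits reachable by following parents): {07e5a23, 3428de2, 46bb364, 6ea0555, 7e4a50a, 83a1b69, b98d93e, bd26800}.
7e4a50a is in that set, so it is an ancestor of 46bb364.

Yes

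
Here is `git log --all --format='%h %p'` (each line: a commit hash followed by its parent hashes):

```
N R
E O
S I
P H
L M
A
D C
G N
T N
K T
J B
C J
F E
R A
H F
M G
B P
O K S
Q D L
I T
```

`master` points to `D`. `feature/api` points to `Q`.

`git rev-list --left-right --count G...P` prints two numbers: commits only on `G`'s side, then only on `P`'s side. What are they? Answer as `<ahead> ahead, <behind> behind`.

1 ahead, 9 behind

Reachable from G: {A, G, N, R}.
Reachable from P: {A, E, F, H, I, K, N, O, P, R, S, T}.
Only in G's history (ahead): {G} — 1.
Only in P's history (behind): {E, F, H, I, K, O, P, S, T} — 9.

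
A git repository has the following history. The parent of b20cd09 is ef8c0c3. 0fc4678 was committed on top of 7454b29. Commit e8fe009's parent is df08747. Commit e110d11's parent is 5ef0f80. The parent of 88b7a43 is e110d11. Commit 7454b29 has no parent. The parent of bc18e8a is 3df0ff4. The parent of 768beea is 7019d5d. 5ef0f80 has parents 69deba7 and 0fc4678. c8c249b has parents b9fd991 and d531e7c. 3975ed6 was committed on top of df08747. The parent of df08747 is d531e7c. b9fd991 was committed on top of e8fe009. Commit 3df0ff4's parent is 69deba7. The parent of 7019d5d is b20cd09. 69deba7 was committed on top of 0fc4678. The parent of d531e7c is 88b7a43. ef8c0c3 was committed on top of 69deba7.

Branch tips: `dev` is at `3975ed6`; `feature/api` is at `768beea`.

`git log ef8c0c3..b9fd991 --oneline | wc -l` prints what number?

Reachable from b9fd991: {0fc4678, 5ef0f80, 69deba7, 7454b29, 88b7a43, b9fd991, d531e7c, df08747, e110d11, e8fe009}.
Reachable from ef8c0c3: {0fc4678, 69deba7, 7454b29, ef8c0c3}.
In b9fd991's history but not ef8c0c3's: {5ef0f80, 88b7a43, b9fd991, d531e7c, df08747, e110d11, e8fe009} — 7 commits.

7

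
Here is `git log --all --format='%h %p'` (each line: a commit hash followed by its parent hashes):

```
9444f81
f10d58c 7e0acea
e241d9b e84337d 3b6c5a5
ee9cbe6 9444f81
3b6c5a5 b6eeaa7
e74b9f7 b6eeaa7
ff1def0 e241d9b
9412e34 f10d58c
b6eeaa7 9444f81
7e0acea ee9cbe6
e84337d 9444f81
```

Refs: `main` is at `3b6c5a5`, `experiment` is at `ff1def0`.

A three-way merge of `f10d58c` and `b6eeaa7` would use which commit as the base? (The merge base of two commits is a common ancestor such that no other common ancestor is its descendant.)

Ancestors of f10d58c: {7e0acea, 9444f81, ee9cbe6, f10d58c}.
Ancestors of b6eeaa7: {9444f81, b6eeaa7}.
Common ancestors: {9444f81}.
The only common ancestor is 9444f81, so it is the merge base.

9444f81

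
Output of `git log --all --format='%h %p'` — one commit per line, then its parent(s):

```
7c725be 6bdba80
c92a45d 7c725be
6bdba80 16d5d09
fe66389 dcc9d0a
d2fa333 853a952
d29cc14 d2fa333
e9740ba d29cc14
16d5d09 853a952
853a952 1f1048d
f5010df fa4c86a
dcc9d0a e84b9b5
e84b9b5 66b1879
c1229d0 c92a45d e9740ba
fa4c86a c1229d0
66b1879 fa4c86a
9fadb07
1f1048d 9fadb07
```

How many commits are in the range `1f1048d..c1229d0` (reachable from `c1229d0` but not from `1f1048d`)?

Reachable from c1229d0: {16d5d09, 1f1048d, 6bdba80, 7c725be, 853a952, 9fadb07, c1229d0, c92a45d, d29cc14, d2fa333, e9740ba}.
Reachable from 1f1048d: {1f1048d, 9fadb07}.
In c1229d0's history but not 1f1048d's: {16d5d09, 6bdba80, 7c725be, 853a952, c1229d0, c92a45d, d29cc14, d2fa333, e9740ba} — 9 commits.

9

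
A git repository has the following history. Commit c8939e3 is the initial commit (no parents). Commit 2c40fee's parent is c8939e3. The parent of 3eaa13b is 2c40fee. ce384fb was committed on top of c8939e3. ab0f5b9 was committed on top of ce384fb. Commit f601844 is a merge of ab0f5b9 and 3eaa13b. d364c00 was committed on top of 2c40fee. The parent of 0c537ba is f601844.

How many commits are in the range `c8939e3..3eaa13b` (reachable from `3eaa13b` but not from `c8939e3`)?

Reachable from 3eaa13b: {2c40fee, 3eaa13b, c8939e3}.
Reachable from c8939e3: {c8939e3}.
In 3eaa13b's history but not c8939e3's: {2c40fee, 3eaa13b} — 2 commits.

2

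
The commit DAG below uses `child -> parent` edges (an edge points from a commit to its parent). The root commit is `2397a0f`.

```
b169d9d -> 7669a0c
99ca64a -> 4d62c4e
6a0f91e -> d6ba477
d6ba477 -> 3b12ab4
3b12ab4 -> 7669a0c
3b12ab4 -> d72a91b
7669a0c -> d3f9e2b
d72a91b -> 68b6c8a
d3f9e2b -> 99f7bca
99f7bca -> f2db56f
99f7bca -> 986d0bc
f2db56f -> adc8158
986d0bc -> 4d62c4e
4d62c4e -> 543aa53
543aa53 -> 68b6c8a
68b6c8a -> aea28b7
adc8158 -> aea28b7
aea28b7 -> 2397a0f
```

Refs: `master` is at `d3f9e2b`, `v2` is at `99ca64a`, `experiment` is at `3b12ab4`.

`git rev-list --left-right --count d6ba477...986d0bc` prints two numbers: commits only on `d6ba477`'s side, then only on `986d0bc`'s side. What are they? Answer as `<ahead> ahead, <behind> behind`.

Reachable from d6ba477: {2397a0f, 3b12ab4, 4d62c4e, 543aa53, 68b6c8a, 7669a0c, 986d0bc, 99f7bca, adc8158, aea28b7, d3f9e2b, d6ba477, d72a91b, f2db56f}.
Reachable from 986d0bc: {2397a0f, 4d62c4e, 543aa53, 68b6c8a, 986d0bc, aea28b7}.
Only in d6ba477's history (ahead): {3b12ab4, 7669a0c, 99f7bca, adc8158, d3f9e2b, d6ba477, d72a91b, f2db56f} — 8.
Only in 986d0bc's history (behind): {} — 0.

8 ahead, 0 behind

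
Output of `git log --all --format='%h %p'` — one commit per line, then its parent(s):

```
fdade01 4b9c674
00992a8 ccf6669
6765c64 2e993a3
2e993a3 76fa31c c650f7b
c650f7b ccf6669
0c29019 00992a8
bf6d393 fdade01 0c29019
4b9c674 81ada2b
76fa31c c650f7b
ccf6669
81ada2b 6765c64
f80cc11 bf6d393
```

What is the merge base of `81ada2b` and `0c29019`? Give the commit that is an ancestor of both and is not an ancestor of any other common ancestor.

ccf6669

Ancestors of 81ada2b: {2e993a3, 6765c64, 76fa31c, 81ada2b, c650f7b, ccf6669}.
Ancestors of 0c29019: {00992a8, 0c29019, ccf6669}.
Common ancestors: {ccf6669}.
The only common ancestor is ccf6669, so it is the merge base.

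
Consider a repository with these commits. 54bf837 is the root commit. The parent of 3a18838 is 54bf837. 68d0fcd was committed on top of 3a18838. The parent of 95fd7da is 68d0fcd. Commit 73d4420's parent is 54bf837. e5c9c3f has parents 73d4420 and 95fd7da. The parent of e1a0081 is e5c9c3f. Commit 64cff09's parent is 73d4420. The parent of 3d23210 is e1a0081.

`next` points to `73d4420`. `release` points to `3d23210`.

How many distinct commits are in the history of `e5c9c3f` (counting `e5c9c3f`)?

6

Walking parent pointers from e5c9c3f: reachable set = {3a18838, 54bf837, 68d0fcd, 73d4420, 95fd7da, e5c9c3f}.
That is 6 commits.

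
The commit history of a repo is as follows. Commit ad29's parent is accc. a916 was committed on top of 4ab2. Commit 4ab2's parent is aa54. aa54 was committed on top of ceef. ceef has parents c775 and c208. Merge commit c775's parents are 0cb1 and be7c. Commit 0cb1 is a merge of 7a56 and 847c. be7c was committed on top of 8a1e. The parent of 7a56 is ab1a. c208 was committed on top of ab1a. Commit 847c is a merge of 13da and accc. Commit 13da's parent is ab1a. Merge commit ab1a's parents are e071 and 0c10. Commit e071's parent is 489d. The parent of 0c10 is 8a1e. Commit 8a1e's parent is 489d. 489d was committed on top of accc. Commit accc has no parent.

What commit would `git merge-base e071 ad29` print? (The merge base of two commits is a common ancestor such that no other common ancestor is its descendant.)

Ancestors of e071: {489d, accc, e071}.
Ancestors of ad29: {accc, ad29}.
Common ancestors: {accc}.
The only common ancestor is accc, so it is the merge base.

accc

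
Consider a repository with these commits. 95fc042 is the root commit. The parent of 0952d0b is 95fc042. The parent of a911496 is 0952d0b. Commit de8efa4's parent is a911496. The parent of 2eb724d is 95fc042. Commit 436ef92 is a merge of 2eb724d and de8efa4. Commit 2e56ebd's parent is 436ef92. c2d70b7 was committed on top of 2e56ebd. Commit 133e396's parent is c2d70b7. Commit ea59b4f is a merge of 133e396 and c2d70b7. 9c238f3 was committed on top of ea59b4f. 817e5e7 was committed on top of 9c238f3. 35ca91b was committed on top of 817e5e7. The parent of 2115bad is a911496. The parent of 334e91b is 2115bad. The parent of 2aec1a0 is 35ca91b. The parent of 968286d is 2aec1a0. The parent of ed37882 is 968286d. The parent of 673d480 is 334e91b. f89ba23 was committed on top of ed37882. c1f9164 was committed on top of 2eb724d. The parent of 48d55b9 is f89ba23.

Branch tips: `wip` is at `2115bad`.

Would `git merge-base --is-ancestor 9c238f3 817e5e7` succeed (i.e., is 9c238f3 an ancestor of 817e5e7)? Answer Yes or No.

Ancestors of 817e5e7 (commits reachable by following parents): {0952d0b, 133e396, 2e56ebd, 2eb724d, 436ef92, 817e5e7, 95fc042, 9c238f3, a911496, c2d70b7, de8efa4, ea59b4f}.
9c238f3 is in that set, so it is an ancestor of 817e5e7.

Yes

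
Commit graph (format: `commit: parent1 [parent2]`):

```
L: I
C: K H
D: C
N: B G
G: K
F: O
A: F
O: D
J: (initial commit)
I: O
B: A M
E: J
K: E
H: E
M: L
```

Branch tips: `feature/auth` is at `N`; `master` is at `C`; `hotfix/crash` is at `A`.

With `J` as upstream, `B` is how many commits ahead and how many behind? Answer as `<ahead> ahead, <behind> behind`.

Reachable from B: {A, B, C, D, E, F, H, I, J, K, L, M, O}.
Reachable from J: {J}.
Only in B's history (ahead): {A, B, C, D, E, F, H, I, K, L, M, O} — 12.
Only in J's history (behind): {} — 0.

12 ahead, 0 behind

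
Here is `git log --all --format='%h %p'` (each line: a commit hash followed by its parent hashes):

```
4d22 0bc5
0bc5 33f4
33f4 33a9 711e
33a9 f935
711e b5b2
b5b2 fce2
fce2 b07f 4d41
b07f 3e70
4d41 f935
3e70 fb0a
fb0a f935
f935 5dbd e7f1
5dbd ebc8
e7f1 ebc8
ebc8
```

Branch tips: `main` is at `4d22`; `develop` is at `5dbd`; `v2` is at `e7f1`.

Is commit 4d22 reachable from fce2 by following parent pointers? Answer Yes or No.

Ancestors of fce2: {3e70, 4d41, 5dbd, b07f, e7f1, ebc8, f935, fb0a, fce2}.
4d22 is not in that set, so it is not an ancestor of fce2.

No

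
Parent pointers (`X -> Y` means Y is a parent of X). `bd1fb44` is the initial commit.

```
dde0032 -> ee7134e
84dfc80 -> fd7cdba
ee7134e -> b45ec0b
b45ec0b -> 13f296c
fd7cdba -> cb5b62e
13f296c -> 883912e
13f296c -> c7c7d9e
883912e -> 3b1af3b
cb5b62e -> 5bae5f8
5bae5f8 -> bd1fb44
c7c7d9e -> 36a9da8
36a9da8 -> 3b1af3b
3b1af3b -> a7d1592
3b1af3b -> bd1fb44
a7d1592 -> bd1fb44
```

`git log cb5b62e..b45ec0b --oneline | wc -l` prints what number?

Reachable from b45ec0b: {13f296c, 36a9da8, 3b1af3b, 883912e, a7d1592, b45ec0b, bd1fb44, c7c7d9e}.
Reachable from cb5b62e: {5bae5f8, bd1fb44, cb5b62e}.
In b45ec0b's history but not cb5b62e's: {13f296c, 36a9da8, 3b1af3b, 883912e, a7d1592, b45ec0b, c7c7d9e} — 7 commits.

7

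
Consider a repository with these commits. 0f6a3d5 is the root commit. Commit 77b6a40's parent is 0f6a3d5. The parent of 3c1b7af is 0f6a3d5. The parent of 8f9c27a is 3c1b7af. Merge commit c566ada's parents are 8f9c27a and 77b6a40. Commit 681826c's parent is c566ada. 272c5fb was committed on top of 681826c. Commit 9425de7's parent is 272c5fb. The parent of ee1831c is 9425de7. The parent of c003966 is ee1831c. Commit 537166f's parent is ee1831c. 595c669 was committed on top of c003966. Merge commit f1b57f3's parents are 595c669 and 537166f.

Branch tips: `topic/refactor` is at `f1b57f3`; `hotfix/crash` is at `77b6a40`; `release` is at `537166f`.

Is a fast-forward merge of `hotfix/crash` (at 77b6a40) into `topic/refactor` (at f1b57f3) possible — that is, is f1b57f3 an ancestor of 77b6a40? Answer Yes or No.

No

A fast-forward from f1b57f3 to 77b6a40 is possible iff f1b57f3 is an ancestor of 77b6a40.
Ancestors of 77b6a40: {0f6a3d5, 77b6a40}.
f1b57f3 is not among them, so fast-forward is not possible.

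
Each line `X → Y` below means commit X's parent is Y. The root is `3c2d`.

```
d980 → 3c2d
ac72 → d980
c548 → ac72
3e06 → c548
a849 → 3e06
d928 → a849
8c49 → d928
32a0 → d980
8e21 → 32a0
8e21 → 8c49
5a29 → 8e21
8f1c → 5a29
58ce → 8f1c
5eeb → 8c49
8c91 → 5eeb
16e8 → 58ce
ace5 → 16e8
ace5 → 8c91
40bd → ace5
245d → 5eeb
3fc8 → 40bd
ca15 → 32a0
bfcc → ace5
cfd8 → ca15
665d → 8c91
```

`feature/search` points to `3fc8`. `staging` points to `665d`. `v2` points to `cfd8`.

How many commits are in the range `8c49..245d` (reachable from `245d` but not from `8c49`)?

2

Reachable from 245d: {245d, 3c2d, 3e06, 5eeb, 8c49, a849, ac72, c548, d928, d980}.
Reachable from 8c49: {3c2d, 3e06, 8c49, a849, ac72, c548, d928, d980}.
In 245d's history but not 8c49's: {245d, 5eeb} — 2 commits.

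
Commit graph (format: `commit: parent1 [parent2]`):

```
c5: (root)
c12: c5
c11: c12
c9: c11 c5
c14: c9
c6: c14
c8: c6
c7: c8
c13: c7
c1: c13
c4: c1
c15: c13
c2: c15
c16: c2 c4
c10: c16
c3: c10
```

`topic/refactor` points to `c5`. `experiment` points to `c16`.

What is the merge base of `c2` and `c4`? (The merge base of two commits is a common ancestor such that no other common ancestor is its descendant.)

c13

Ancestors of c2: {c11, c12, c13, c14, c15, c2, c5, c6, c7, c8, c9}.
Ancestors of c4: {c1, c11, c12, c13, c14, c4, c5, c6, c7, c8, c9}.
Common ancestors: {c11, c12, c13, c14, c5, c6, c7, c8, c9}.
Among these, c13 is not an ancestor of any other common ancestor — it is the merge base.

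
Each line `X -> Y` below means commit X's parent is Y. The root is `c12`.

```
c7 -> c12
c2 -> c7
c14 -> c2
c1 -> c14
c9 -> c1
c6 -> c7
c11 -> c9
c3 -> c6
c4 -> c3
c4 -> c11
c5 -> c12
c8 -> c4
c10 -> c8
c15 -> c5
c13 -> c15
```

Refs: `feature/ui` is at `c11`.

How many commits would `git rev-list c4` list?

Walking parent pointers from c4: reachable set = {c1, c11, c12, c14, c2, c3, c4, c6, c7, c9}.
That is 10 commits.

10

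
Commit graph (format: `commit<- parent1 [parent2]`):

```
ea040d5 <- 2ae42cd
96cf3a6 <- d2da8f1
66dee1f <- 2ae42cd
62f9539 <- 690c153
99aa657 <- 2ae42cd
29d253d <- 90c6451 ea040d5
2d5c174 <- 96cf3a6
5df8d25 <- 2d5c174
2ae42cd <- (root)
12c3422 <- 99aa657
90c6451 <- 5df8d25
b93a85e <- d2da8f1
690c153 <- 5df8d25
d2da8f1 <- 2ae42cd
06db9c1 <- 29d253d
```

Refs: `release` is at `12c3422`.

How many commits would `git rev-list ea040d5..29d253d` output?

Reachable from 29d253d: {29d253d, 2ae42cd, 2d5c174, 5df8d25, 90c6451, 96cf3a6, d2da8f1, ea040d5}.
Reachable from ea040d5: {2ae42cd, ea040d5}.
In 29d253d's history but not ea040d5's: {29d253d, 2d5c174, 5df8d25, 90c6451, 96cf3a6, d2da8f1} — 6 commits.

6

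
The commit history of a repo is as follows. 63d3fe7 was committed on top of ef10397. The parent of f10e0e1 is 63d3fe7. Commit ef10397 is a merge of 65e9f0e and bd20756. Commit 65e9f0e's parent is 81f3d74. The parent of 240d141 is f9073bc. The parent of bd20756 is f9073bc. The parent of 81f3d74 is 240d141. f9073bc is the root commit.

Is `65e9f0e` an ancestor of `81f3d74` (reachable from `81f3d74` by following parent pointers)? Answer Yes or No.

Ancestors of 81f3d74: {240d141, 81f3d74, f9073bc}.
65e9f0e is not in that set, so it is not an ancestor of 81f3d74.

No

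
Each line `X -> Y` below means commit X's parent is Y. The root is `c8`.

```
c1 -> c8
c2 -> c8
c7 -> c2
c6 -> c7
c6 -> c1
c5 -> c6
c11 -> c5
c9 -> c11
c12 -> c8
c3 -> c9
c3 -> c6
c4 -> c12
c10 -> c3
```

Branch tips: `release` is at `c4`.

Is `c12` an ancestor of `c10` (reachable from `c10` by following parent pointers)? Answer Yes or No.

No

Ancestors of c10: {c1, c10, c11, c2, c3, c5, c6, c7, c8, c9}.
c12 is not in that set, so it is not an ancestor of c10.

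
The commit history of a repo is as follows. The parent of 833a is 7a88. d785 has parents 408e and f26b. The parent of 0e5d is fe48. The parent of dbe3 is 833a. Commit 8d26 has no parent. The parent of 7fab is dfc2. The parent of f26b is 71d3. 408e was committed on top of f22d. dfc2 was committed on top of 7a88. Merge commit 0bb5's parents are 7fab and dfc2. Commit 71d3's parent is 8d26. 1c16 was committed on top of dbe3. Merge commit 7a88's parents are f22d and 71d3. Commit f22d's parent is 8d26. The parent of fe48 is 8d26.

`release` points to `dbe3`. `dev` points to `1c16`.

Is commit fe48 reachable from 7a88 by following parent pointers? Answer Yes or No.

No

Ancestors of 7a88: {71d3, 7a88, 8d26, f22d}.
fe48 is not in that set, so it is not an ancestor of 7a88.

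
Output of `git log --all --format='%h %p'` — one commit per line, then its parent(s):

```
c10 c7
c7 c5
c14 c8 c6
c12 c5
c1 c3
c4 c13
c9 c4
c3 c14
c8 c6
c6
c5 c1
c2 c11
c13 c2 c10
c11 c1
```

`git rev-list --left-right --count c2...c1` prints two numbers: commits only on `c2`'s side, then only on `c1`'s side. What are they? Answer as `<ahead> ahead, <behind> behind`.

Reachable from c2: {c1, c11, c14, c2, c3, c6, c8}.
Reachable from c1: {c1, c14, c3, c6, c8}.
Only in c2's history (ahead): {c11, c2} — 2.
Only in c1's history (behind): {} — 0.

2 ahead, 0 behind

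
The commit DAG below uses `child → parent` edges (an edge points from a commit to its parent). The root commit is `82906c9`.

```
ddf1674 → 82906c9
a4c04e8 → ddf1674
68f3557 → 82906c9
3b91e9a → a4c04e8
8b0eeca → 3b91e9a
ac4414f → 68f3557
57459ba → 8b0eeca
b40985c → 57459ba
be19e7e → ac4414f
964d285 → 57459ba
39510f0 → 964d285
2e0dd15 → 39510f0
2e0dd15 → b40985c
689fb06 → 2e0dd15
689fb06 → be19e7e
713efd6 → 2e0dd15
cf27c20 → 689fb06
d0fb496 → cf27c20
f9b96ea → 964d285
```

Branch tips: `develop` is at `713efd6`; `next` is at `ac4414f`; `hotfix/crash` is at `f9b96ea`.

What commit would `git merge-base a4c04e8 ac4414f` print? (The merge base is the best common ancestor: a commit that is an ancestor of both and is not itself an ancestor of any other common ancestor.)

82906c9

Ancestors of a4c04e8: {82906c9, a4c04e8, ddf1674}.
Ancestors of ac4414f: {68f3557, 82906c9, ac4414f}.
Common ancestors: {82906c9}.
The only common ancestor is 82906c9, so it is the merge base.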